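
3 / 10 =0.30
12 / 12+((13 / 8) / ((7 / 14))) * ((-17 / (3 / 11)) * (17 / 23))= -41051/276 = -148.74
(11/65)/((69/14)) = 154/4485 = 0.03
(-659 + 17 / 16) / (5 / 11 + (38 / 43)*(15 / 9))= -14937813/43760 = -341.36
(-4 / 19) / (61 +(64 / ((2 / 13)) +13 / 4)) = -16/36499 = 0.00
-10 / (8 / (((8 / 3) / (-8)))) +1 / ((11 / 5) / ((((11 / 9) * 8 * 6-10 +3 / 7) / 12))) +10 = 17015/1386 = 12.28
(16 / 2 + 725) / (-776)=-733/776 = -0.94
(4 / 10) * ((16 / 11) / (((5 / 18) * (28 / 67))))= 9648/1925 = 5.01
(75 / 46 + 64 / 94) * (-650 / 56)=-26.83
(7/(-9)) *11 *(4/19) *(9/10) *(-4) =616/95 = 6.48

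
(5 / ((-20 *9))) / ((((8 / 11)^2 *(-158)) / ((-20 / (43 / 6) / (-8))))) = 605/5217792 = 0.00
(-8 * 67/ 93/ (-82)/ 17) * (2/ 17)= 536/1101957 = 0.00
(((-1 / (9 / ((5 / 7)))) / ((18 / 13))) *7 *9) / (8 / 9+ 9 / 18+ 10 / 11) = -11/7 = -1.57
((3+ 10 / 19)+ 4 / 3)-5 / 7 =1654/399 = 4.15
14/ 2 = 7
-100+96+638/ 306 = -293/153 = -1.92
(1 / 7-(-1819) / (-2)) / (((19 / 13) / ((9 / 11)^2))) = -416.51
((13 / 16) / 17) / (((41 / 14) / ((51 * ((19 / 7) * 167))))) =123747/328 = 377.28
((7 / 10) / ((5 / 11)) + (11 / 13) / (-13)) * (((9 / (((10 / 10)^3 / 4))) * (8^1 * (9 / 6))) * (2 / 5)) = 5384016/21125 = 254.86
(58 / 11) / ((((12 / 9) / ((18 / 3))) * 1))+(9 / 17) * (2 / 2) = 4536/187 = 24.26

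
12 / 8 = 3/2 = 1.50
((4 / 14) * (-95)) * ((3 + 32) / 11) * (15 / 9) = -4750/33 = -143.94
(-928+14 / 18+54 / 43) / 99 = -358349/38313 = -9.35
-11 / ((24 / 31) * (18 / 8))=-6.31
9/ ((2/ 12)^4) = 11664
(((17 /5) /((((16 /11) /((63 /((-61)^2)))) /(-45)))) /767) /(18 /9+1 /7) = -247401/228320560 = 0.00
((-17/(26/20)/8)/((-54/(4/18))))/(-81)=-85/1023516 = 0.00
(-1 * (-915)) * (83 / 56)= 75945/56 = 1356.16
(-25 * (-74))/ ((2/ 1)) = 925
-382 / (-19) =382/19 = 20.11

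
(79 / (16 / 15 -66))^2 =1404225/948676 = 1.48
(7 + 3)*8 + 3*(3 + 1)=92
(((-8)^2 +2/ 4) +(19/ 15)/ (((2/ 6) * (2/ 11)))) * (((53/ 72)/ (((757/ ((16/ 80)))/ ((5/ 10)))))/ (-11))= -22631/29977200 = 0.00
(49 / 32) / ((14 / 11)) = 77/64 = 1.20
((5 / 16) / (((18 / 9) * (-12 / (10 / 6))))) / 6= -25/6912 = 0.00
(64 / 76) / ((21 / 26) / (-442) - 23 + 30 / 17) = -183872/4637083 = -0.04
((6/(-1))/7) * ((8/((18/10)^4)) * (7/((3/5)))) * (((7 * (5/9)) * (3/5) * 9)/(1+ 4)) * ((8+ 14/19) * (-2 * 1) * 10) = 232400000/41553 = 5592.86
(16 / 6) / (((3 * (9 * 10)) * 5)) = 4/2025 = 0.00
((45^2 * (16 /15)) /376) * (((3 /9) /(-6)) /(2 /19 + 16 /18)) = -513/1598 = -0.32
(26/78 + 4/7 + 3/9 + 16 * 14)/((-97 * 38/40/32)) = -3027200/38703 = -78.22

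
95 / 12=7.92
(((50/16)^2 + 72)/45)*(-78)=-68029/480 = -141.73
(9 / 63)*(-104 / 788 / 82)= -13/56539 = 0.00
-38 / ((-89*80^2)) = 19/284800 = 0.00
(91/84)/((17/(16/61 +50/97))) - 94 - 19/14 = -67108259/704123 = -95.31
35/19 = 1.84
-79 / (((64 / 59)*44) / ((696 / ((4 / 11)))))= -405507/128 = -3168.02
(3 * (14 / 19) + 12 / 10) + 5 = 799/95 = 8.41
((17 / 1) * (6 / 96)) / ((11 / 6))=51/88 = 0.58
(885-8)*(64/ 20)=14032/5 = 2806.40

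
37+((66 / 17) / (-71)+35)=86838/1207 = 71.95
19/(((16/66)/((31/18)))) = 6479/48 = 134.98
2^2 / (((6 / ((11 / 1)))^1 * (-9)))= -22/27 = -0.81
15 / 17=0.88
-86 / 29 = -2.97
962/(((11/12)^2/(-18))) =-2493504/121 = -20607.47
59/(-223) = -59/223 = -0.26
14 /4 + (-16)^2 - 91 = 337/2 = 168.50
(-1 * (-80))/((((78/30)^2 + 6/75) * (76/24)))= 4000/1083 = 3.69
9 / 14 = 0.64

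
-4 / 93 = -0.04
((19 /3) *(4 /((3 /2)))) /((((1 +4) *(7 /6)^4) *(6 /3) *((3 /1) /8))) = 2.43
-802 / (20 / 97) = -38897/10 = -3889.70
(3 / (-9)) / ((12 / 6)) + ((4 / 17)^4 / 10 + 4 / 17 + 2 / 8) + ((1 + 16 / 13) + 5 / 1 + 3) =10.55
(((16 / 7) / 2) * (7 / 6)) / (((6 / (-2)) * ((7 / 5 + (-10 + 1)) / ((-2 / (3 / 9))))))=-20/57 = -0.35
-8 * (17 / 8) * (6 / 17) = -6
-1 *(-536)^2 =-287296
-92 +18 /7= -626/7 = -89.43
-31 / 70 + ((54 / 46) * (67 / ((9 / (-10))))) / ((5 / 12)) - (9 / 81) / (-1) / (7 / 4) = -3044617/14490 = -210.12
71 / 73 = 0.97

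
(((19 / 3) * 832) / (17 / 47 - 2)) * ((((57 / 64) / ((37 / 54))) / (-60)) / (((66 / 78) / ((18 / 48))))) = 77420421/2507120 = 30.88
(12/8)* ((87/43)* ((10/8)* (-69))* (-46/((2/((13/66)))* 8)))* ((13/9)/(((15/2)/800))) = 22838.52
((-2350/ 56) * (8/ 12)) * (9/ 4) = -3525/56 = -62.95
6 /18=1/3 = 0.33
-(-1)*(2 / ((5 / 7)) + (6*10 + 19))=409/5 = 81.80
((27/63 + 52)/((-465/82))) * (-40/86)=120376/27993 = 4.30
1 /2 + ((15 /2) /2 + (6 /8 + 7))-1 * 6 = 6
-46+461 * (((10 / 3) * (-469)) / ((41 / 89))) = -192431668/123 = -1564485.11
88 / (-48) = -11/6 = -1.83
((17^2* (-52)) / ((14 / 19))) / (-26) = 784.43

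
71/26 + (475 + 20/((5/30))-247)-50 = 7819/26 = 300.73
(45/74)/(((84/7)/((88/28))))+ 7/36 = 0.35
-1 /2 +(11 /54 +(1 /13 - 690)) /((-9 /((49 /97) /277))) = -0.36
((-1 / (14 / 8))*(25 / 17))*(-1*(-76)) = -7600/119 = -63.87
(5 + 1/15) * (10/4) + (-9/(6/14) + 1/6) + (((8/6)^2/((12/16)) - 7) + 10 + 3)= 11/54 = 0.20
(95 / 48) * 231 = 457.19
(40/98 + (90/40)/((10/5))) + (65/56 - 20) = -17.31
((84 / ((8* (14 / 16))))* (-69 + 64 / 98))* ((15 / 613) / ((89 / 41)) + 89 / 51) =-550129592/381899 = -1440.51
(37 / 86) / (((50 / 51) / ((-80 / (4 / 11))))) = -20757/215 = -96.54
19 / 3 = 6.33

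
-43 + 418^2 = 174681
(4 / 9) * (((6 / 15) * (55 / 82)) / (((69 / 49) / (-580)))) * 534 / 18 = -111292720/76383 = -1457.04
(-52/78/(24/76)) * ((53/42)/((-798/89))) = 4717/15876 = 0.30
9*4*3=108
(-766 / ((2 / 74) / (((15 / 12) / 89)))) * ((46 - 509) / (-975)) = -6561173/34710 = -189.03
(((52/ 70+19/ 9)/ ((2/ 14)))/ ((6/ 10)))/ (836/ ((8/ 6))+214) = 31/783 = 0.04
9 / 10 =0.90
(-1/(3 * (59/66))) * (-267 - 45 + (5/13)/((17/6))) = 1516284/13039 = 116.29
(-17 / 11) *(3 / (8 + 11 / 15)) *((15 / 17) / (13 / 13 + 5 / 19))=-4275/11528 = -0.37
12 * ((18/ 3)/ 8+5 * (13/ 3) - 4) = 221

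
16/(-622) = -8/311 = -0.03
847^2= 717409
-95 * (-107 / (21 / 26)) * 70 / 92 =660725/69 = 9575.72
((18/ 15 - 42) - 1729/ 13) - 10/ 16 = -6977/40 = -174.42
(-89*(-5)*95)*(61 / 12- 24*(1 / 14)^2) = 123316175/588 = 209721.39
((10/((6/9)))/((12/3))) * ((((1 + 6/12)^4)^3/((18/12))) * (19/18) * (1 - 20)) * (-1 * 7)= 746084115/16384 = 45537.36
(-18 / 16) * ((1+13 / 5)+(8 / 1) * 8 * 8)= -11601/20 = -580.05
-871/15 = -58.07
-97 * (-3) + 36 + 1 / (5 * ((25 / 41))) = 40916/125 = 327.33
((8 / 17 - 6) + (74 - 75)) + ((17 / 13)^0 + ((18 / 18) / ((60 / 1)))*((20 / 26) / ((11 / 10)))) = -40241/7293 = -5.52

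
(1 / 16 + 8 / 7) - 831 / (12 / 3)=-23133/112 = -206.54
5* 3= 15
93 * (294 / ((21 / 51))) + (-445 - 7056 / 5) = 64545.80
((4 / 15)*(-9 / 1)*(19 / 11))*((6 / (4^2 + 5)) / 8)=-57/385 = -0.15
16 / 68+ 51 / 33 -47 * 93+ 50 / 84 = -34311173/7854 = -4368.62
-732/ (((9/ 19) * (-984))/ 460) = 266570/369 = 722.41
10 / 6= 5/3 = 1.67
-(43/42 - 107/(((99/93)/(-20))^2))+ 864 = 588988135/15246 = 38632.31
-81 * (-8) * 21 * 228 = 3102624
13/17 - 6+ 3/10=-839/170 = -4.94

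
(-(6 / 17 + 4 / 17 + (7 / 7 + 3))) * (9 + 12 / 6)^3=-103818/17 = -6106.94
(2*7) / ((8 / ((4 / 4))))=7/4 = 1.75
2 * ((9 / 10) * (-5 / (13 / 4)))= -36/13 = -2.77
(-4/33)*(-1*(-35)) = -140/33 = -4.24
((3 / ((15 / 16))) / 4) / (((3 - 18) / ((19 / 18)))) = -38/675 = -0.06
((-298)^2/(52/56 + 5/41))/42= 3640964/1809 = 2012.69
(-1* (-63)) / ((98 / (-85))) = -765/14 = -54.64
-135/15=-9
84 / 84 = 1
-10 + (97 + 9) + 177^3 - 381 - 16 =5544932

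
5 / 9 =0.56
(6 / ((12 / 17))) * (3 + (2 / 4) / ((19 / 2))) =493/19 = 25.95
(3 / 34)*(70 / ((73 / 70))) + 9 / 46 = 349269/57086 = 6.12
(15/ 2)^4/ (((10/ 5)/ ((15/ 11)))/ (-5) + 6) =3796875/6848 = 554.45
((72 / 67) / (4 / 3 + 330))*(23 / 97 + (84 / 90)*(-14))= -672012/16150015 = -0.04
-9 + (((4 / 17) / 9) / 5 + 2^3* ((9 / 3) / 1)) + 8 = 17599/765 = 23.01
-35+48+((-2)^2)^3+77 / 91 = 1012/13 = 77.85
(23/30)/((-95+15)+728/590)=-1357/139416 = -0.01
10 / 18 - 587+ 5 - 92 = -6061/9 = -673.44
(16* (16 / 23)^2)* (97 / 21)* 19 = 7548928/11109 = 679.53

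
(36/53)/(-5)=-0.14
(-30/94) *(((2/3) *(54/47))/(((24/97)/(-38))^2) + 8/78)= -662350315/114868 = -5766.19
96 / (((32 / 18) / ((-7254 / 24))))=-32643/2 = -16321.50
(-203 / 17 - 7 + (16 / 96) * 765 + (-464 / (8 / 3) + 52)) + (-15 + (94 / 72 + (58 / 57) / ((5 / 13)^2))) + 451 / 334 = -917862889/48546900 = -18.91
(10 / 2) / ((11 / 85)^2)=36125/121 = 298.55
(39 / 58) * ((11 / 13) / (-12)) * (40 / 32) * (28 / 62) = -385/14384 = -0.03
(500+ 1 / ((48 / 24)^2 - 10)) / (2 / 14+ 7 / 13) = 272909/372 = 733.63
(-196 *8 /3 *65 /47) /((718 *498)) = -25480/12604131 = 0.00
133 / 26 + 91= 2499/26 = 96.12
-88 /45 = -1.96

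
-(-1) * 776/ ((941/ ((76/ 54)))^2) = 1120544/645515649 = 0.00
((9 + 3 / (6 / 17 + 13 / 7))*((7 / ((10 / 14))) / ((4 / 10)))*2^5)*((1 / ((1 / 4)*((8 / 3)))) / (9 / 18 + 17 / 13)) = 83289024/12361 = 6738.05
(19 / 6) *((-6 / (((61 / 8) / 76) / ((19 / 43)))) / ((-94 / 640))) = 70236160/123281 = 569.72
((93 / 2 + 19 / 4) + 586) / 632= 2549/2528 = 1.01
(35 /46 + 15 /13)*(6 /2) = 3435/598 = 5.74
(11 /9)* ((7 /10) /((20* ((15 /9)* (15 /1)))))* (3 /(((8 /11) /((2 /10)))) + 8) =0.02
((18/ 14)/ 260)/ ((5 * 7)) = 9/63700 = 0.00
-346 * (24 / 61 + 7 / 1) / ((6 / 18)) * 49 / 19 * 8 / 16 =-11469381/1159 = -9895.93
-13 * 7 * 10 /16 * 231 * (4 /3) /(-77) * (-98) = -22295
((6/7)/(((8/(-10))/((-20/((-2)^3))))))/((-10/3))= 45/56 = 0.80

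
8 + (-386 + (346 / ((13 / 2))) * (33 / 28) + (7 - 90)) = -36242/91 = -398.26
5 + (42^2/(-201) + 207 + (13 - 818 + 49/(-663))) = -26734780/44421 = -601.85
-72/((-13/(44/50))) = 1584/325 = 4.87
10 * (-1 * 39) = -390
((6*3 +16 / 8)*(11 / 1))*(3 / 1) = 660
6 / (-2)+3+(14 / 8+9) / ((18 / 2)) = 43/36 = 1.19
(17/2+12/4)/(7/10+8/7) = 805/129 = 6.24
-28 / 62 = -14/31 = -0.45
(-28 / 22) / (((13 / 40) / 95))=-53200/143 = -372.03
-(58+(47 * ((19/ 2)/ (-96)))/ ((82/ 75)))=-282059/5248 = -53.75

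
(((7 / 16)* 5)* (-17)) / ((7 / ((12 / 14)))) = -4.55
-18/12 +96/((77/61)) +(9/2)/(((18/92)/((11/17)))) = 234139/2618 = 89.43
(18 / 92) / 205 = 9/9430 = 0.00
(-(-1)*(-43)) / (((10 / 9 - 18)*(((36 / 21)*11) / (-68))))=-15351/1672 = -9.18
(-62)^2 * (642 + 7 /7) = 2471692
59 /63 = 0.94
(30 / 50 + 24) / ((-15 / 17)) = -27.88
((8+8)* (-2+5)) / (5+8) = 48/13 = 3.69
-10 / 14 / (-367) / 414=5/1063566 = 0.00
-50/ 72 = -25/36 = -0.69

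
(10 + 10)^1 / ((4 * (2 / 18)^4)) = 32805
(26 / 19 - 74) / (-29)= 1380/551 = 2.50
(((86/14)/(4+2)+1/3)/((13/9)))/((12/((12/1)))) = 171/182 = 0.94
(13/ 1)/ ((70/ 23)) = 299/70 = 4.27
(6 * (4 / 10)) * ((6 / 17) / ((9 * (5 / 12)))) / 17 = 96/7225 = 0.01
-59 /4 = -14.75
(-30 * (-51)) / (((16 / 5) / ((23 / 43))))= 87975/344 = 255.74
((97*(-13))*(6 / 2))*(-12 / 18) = 2522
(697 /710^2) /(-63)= -697/31758300 = 0.00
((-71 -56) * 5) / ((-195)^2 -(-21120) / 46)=-2921/177027 = -0.02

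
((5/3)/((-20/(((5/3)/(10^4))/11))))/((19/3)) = -1/5016000 = 0.00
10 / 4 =5/2 = 2.50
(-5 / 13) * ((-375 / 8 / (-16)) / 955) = -375/317824 = 0.00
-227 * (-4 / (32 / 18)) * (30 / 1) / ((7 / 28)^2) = 245160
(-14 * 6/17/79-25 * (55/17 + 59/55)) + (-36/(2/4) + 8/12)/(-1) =-1614530/44319 = -36.43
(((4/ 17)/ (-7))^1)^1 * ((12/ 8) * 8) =-48/119 = -0.40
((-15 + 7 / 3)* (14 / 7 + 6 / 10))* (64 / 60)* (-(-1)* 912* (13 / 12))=-7809152/225 = -34707.34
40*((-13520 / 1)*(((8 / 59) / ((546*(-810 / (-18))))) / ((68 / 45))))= -41600/21063 = -1.98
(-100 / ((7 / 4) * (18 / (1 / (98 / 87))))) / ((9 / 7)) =-2.19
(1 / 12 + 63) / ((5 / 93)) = 23467/20 = 1173.35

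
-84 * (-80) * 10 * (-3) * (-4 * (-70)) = -56448000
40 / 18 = 2.22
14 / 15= 0.93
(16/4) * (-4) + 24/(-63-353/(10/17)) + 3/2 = -14.54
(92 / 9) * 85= 868.89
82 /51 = 1.61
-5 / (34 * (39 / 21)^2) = -245/5746 = -0.04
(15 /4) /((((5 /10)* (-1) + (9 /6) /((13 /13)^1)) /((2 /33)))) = 0.23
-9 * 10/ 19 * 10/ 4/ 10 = -45/38 = -1.18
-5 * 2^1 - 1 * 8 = -18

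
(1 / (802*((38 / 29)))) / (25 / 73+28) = 2117/63054844 = 0.00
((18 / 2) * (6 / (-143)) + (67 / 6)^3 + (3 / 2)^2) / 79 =43066943/2440152 = 17.65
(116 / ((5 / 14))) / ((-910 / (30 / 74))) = -348/2405 = -0.14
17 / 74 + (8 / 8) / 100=887/3700 = 0.24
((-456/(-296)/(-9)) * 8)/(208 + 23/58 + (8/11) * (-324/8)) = -96976/12672315 = -0.01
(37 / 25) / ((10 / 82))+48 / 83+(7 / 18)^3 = 772863577/60507000 = 12.77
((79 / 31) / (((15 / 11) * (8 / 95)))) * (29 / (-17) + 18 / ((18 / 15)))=1865743/6324 = 295.03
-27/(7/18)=-486/7 = -69.43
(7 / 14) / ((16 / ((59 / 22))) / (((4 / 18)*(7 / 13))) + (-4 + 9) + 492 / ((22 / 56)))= 4543/11877430 = 0.00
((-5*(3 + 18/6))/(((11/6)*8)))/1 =-45/22 = -2.05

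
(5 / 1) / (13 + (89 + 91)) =5/193 = 0.03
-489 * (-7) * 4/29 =13692/29 = 472.14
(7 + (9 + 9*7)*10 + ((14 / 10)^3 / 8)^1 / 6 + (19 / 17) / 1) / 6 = 74273831/612000 = 121.36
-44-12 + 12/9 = -54.67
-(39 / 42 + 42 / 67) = -1.56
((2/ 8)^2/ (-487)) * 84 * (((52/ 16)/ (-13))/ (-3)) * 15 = -105/7792 = -0.01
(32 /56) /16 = 1/28 = 0.04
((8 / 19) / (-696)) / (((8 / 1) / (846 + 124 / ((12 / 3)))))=-877/13224 = -0.07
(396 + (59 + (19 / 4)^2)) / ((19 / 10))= 38205/152 = 251.35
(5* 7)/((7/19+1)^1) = 665/26 = 25.58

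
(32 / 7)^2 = 1024/49 = 20.90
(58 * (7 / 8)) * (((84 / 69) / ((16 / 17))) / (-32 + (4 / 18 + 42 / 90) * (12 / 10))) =-258825/122912 = -2.11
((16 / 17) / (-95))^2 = 256/2608225 = 0.00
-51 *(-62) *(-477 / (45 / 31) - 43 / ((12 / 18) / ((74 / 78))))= -80114013/65 = -1232523.28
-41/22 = -1.86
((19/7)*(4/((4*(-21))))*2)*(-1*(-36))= -456/49 = -9.31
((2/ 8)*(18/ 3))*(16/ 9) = 8/3 = 2.67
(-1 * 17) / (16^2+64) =-17/320 = -0.05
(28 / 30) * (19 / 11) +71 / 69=3341/1265 = 2.64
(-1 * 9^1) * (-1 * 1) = 9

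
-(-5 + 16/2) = -3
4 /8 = 1/2 = 0.50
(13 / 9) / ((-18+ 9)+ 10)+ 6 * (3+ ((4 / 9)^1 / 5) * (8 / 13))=11567/585 = 19.77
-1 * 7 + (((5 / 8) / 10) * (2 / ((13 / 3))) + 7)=3/104 = 0.03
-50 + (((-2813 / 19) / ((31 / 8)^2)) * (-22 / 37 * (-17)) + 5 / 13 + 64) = -748981563/8782579 = -85.28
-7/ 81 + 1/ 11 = 4/891 = 0.00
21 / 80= 0.26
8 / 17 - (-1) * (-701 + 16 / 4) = -11841/17 = -696.53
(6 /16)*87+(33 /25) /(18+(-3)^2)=58813/1800 = 32.67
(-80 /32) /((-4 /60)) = 75/2 = 37.50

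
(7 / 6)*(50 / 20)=35/12 = 2.92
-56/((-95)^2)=-56/9025 = -0.01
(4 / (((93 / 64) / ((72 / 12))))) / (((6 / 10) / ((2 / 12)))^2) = 3200/2511 = 1.27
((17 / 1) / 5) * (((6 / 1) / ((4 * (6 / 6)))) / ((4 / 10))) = 51/4 = 12.75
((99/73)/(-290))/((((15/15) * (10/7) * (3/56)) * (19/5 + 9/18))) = -6468/455155 = -0.01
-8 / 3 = -2.67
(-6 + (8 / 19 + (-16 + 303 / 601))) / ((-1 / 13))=273.97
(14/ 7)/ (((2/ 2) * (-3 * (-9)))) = 2/27 = 0.07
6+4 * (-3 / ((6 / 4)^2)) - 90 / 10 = -8.33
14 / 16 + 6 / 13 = 139/104 = 1.34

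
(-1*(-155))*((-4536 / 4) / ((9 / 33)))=-644490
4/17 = 0.24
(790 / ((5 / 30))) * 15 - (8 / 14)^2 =3483884/49 = 71099.67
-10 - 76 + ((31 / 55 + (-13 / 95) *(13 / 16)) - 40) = -419831/3344 = -125.55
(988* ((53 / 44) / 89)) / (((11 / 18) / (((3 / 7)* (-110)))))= -7069140/6853 = -1031.54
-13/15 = -0.87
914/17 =53.76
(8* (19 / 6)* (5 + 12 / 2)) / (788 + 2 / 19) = 7942/22461 = 0.35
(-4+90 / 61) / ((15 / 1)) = -154/915 = -0.17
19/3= 6.33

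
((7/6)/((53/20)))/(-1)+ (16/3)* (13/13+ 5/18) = 9122/1431 = 6.37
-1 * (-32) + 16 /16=33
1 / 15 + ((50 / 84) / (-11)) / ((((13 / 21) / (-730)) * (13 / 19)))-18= 2100554/27885 = 75.33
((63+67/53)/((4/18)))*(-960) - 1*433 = -14736869/53 = -278054.13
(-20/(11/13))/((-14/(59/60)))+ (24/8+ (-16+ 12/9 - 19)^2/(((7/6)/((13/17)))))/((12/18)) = 4400420/3927 = 1120.56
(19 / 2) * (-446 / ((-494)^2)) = -223/12844 = -0.02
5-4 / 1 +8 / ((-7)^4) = 2409/2401 = 1.00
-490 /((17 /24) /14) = -164640/17 = -9684.71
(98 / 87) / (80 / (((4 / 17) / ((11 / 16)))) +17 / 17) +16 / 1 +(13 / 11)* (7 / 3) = 16860301/898623 = 18.76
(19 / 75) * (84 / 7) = 76/25 = 3.04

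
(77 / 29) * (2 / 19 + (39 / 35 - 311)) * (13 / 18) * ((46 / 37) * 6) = -451698104/101935 = -4431.24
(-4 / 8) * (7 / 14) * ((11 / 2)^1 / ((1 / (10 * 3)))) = -165/4 = -41.25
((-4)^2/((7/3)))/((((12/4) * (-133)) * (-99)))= 16/92169 = 0.00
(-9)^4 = 6561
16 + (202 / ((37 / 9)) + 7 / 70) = 24137/370 = 65.24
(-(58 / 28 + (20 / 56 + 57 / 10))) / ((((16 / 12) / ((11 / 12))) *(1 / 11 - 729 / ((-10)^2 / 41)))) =344245/18406024 = 0.02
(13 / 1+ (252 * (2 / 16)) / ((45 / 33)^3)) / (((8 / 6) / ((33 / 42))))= 209737/14000 = 14.98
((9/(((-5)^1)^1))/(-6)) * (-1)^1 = -3/10 = -0.30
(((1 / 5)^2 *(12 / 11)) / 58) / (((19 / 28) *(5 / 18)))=3024/757625 = 0.00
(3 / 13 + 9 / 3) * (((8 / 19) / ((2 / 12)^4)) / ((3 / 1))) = 145152/247 = 587.66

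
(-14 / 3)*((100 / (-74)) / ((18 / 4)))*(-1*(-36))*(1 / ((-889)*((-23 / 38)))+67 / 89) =366221600/9618853 = 38.07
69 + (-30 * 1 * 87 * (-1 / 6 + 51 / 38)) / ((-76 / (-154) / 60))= -134624991/361 = -372922.41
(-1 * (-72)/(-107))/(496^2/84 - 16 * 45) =-189/620386 = 0.00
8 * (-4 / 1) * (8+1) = -288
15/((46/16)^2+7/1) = 960/977 = 0.98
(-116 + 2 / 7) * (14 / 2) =-810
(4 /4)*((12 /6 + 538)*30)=16200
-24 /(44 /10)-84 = -984/11 = -89.45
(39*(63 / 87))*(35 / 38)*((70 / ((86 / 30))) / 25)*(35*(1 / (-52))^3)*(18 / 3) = -4862025/128131744 = -0.04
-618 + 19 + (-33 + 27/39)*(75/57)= -158453/247 = -641.51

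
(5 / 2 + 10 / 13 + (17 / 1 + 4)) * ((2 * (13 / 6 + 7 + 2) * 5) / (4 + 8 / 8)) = 42277/78 = 542.01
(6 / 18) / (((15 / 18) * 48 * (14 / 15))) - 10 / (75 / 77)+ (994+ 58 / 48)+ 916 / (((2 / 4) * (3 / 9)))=10887997/1680 = 6480.95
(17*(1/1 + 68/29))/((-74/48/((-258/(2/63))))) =321634152/1073 = 299752.24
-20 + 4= -16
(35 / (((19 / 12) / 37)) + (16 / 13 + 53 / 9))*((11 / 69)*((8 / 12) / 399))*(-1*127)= -732030794/26229177 = -27.91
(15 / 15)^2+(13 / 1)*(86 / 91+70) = 6463/7 = 923.29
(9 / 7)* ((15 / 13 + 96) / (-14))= -11367/1274 = -8.92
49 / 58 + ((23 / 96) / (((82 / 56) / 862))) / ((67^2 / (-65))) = -76691629/64049052 = -1.20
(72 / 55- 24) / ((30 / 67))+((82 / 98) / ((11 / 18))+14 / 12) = -3892159/80850 = -48.14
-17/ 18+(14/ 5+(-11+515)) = 45527/90 = 505.86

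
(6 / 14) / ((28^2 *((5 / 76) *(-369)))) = -19/843780 = 0.00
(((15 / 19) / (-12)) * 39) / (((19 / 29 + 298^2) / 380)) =-1885/171689 = -0.01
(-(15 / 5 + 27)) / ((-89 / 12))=360/89 = 4.04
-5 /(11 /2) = -10/11 = -0.91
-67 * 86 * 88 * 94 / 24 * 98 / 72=-2703124.93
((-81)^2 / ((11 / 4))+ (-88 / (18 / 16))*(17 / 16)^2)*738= 37302415/22 = 1695564.32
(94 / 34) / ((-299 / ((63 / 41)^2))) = -186543/8544523 = -0.02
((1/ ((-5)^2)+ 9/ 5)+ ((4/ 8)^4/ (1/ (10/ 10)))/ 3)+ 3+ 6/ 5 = 7273/1200 = 6.06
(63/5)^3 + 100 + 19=264922/125 = 2119.38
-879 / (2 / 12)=-5274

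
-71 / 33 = -2.15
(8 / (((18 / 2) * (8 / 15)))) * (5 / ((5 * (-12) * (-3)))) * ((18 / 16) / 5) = 1/96 = 0.01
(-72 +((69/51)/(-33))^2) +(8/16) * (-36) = -28324361/314721 = -90.00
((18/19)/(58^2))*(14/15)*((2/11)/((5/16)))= 672/4394225 = 0.00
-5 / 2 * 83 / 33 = -415/66 = -6.29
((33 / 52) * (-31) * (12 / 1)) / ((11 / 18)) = -5022/13 = -386.31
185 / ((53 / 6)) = 1110/53 = 20.94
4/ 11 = 0.36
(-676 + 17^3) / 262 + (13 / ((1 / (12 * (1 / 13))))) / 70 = 16.34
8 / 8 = 1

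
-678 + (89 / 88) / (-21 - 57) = -4653881/6864 = -678.01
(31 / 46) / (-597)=-31/27462 = 0.00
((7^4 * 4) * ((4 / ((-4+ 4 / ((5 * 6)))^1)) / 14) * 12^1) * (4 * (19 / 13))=-18768960/377 = -49785.04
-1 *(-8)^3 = 512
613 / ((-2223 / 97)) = -26.75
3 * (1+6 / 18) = 4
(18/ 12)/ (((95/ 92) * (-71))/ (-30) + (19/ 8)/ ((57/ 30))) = 828/2039 = 0.41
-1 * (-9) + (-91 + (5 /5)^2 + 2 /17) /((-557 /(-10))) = 69941/9469 = 7.39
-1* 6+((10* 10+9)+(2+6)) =111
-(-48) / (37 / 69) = 3312/37 = 89.51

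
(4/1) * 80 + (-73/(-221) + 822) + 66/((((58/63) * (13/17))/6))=10926181/6409 = 1704.82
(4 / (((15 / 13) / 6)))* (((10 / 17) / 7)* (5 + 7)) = 2496/119 = 20.97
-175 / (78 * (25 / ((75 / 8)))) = -0.84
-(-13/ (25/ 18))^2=-54756/625 = -87.61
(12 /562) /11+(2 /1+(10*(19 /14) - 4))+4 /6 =794513/64911 = 12.24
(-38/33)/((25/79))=-3002/825 = -3.64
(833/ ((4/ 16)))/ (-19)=-3332/19 = -175.37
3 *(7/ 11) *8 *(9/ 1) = 137.45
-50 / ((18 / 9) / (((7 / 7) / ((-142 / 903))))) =22575/142 = 158.98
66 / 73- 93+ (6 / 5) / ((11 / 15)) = -72639/803 = -90.46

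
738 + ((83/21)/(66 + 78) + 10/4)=2239355/3024 = 740.53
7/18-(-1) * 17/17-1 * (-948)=17089/18 = 949.39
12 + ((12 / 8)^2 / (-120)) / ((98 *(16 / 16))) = 12.00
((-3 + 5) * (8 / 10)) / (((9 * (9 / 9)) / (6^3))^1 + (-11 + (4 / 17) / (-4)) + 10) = -3264/2075 = -1.57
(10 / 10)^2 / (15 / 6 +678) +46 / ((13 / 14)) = 876510/17693 = 49.54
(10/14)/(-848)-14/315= -12097/267120 = -0.05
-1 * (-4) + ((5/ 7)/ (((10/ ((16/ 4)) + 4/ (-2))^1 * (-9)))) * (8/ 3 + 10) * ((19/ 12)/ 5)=1907/567 = 3.36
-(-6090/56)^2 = -189225/16 = -11826.56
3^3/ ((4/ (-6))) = -81/2 = -40.50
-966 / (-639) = 322/213 = 1.51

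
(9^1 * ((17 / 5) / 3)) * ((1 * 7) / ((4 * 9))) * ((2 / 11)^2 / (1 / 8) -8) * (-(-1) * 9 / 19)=-83538/11495 = -7.27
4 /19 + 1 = 23/19 = 1.21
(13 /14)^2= 169/196 = 0.86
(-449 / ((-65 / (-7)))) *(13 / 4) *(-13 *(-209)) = -8539531/20 = -426976.55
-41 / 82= -1/2 = -0.50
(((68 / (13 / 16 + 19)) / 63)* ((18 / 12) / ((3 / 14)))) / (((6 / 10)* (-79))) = -5440/676161 = -0.01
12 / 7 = 1.71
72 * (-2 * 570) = -82080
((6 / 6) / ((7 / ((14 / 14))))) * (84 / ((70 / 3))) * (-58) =-1044/35 = -29.83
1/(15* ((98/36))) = 6/245 = 0.02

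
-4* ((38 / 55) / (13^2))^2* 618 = -3569568/86397025 = -0.04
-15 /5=-3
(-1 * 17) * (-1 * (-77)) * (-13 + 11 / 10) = 155771/10 = 15577.10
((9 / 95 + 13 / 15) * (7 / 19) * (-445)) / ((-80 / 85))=167.47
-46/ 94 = -23/47 = -0.49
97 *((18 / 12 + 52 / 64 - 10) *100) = -298275/4 = -74568.75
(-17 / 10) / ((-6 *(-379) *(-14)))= 17/318360 = 0.00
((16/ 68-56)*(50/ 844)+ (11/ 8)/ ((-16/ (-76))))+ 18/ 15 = 2541119/573920 = 4.43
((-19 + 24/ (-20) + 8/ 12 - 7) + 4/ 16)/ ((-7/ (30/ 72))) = 1577/1008 = 1.56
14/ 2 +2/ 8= 29/4 = 7.25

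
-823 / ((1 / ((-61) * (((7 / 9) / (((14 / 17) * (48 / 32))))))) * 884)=50203/1404 = 35.76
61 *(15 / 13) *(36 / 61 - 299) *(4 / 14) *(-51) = 27850590/91 = 306050.44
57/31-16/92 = 1187/713 = 1.66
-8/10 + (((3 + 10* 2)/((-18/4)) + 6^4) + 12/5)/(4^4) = 24491/5760 = 4.25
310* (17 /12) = 2635/6 = 439.17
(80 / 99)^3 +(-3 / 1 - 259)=-253706338/970299 = -261.47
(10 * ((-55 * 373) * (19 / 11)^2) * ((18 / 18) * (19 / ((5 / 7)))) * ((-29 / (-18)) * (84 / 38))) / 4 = -956709565/66 = -14495599.47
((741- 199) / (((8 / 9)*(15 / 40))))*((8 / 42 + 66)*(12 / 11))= 9040560/77 = 117409.87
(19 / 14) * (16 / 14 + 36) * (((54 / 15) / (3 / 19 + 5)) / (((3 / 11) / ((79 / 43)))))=24469302/103243 = 237.01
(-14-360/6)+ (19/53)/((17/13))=-66427/901 = -73.73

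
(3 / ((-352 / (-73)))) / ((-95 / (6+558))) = -30879/8360 = -3.69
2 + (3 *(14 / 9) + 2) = 26/3 = 8.67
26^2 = 676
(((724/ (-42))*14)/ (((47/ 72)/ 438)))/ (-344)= 951336/2021 = 470.73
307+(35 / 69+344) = 44954/69 = 651.51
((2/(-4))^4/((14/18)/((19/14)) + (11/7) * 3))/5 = 1197/506320 = 0.00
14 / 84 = 1/6 = 0.17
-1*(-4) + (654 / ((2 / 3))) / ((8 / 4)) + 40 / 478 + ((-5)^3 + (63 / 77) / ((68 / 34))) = 972711/2629 = 369.99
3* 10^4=30000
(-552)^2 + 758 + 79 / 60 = 18327799/60 = 305463.32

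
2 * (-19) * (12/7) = -456/7 = -65.14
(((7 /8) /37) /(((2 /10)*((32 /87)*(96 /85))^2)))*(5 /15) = 212667875/931135488 = 0.23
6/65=0.09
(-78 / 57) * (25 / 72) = -325/684 = -0.48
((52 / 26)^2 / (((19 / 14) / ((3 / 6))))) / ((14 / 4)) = 8/19 = 0.42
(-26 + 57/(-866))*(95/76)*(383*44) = -475500245/866 = -549076.50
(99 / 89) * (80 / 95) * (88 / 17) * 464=64677888/28747 = 2249.90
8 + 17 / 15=9.13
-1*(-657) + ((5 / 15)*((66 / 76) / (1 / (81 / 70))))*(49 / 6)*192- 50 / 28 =1569979/1330 = 1180.44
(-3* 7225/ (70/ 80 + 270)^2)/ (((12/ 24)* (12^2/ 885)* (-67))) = 17051000/314624563 = 0.05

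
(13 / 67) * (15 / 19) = 195/1273 = 0.15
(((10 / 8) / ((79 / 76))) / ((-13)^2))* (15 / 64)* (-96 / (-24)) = 1425/213616 = 0.01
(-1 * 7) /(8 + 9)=-0.41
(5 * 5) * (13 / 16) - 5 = 245/16 = 15.31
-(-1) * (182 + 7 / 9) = 1645/9 = 182.78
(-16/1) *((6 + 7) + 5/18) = -1912/9 = -212.44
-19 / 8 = -2.38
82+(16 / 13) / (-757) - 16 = 649490/9841 = 66.00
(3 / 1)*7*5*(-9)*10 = -9450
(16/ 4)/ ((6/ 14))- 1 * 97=-263/3 = -87.67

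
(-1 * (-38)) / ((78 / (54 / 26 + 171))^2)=5343750/28561 = 187.10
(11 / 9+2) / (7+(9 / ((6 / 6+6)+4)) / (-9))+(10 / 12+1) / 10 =1111/1710 = 0.65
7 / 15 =0.47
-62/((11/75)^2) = -348750/121 = -2882.23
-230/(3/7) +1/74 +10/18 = -357041/666 = -536.10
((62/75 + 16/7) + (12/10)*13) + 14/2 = 13499/525 = 25.71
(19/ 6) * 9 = 57/2 = 28.50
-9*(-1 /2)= 9/2 = 4.50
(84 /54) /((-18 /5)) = -35/81 = -0.43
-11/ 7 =-1.57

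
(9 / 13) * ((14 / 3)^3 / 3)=2744/117 = 23.45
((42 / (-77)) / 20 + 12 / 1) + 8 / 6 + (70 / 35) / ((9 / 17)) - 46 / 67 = 1087631/66330 = 16.40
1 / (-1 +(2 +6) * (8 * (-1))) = -1/65 = -0.02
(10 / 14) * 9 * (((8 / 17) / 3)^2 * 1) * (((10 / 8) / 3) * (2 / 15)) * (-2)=-320/18207 = -0.02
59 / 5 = 11.80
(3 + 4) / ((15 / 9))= 4.20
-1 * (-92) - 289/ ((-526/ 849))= 293753/526 = 558.47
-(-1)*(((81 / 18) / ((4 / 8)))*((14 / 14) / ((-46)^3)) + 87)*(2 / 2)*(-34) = -143959791/48668 = -2958.00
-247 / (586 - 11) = -247/575 = -0.43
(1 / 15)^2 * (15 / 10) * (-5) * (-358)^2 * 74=-4742068/15 = -316137.87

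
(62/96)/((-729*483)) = -31/16901136 = 0.00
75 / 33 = 25/11 = 2.27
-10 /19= -0.53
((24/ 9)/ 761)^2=64/5212089 = 0.00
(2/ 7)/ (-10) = -1/35 = -0.03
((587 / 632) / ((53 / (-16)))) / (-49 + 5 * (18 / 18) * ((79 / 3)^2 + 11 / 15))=-10566/128947039 = 0.00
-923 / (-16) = 923/16 = 57.69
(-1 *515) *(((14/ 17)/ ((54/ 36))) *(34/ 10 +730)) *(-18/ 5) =63453768/85 = 746514.92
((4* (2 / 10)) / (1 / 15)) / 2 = 6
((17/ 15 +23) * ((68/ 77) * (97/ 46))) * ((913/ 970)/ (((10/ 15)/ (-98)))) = -3575474/575 = -6218.22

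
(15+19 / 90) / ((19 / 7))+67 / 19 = 15613/1710 = 9.13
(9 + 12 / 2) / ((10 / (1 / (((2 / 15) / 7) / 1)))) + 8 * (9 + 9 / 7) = 4509/28 = 161.04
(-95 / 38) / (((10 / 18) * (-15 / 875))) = 525/2 = 262.50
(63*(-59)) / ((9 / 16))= -6608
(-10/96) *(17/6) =-0.30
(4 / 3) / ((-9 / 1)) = -4/27 = -0.15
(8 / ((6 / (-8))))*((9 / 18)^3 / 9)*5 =-20/27 = -0.74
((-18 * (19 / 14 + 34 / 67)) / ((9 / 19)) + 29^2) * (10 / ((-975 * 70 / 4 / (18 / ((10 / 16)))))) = -69350016/5334875 = -13.00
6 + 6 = 12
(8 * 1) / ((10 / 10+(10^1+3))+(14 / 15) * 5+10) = 12/43 = 0.28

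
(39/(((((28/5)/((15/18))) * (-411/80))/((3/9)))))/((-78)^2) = -125/2019654 = 0.00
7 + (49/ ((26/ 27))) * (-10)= -501.85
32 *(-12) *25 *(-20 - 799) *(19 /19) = 7862400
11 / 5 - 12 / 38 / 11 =2269/1045 = 2.17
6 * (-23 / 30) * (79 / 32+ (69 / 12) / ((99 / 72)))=-53843/1760 = -30.59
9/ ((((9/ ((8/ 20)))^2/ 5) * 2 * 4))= 1/90 = 0.01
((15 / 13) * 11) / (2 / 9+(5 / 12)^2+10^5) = 7920/62400247 = 0.00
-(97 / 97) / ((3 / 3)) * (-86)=86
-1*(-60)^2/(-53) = 3600/53 = 67.92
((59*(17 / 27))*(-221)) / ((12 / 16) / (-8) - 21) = 389.20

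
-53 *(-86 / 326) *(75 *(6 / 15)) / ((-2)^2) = 104.86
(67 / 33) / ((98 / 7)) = 67/462 = 0.15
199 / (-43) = -199/43 = -4.63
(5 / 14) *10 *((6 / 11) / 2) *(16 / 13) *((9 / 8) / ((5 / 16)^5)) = 56623104/125125 = 452.53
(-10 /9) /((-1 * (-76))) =-5/342 = -0.01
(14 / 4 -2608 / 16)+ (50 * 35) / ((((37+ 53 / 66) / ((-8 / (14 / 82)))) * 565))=-18420413/112774 = -163.34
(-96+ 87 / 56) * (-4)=5289/14 = 377.79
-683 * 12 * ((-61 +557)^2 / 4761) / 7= -672115712/11109 = -60501.91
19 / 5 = 3.80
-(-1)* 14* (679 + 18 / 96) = 76069/8 = 9508.62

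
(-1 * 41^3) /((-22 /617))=42524257/22 = 1932920.77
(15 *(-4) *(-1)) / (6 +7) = 4.62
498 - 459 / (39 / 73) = -4695/13 = -361.15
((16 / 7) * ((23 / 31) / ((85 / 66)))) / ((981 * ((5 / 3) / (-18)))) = -145728/10052525 = -0.01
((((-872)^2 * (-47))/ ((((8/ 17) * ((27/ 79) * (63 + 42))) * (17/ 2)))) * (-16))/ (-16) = -705826448/2835 = -248968.76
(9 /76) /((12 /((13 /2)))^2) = 169/4864 = 0.03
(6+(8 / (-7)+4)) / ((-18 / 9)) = -31/7 = -4.43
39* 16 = 624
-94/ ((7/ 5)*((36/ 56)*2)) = -470/9 = -52.22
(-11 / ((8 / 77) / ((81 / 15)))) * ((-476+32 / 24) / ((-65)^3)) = -0.99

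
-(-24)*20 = 480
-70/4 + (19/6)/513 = -1417/81 = -17.49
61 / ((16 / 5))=305/16 = 19.06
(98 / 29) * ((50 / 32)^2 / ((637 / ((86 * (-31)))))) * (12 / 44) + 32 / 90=-108225347/11943360 = -9.06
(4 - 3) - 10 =-9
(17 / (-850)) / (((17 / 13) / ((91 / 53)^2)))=-107653/2387650 = -0.05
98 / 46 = 49/23 = 2.13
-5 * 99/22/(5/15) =-135/2 = -67.50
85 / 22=3.86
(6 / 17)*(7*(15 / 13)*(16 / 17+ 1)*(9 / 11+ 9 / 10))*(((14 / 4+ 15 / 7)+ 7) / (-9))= -13.36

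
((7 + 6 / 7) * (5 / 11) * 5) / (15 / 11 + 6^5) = 1375/598857 = 0.00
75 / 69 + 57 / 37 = 2236/851 = 2.63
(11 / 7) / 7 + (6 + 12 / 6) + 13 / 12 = 5473/588 = 9.31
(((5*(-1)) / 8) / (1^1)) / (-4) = 5/32 = 0.16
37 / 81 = 0.46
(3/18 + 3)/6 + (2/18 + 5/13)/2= 121/156 = 0.78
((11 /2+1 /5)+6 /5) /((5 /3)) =207/50 = 4.14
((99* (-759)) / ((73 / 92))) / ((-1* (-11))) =-628452/73 = -8608.93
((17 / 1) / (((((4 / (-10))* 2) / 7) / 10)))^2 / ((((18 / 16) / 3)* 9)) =17701250/27 = 655601.85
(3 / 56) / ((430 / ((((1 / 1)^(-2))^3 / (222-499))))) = -3/6670160 = 0.00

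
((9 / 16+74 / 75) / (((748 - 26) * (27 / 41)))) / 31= 76219/725176800 = 0.00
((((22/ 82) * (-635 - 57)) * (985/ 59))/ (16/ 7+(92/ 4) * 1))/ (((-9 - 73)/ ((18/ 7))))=22493460/5851561 = 3.84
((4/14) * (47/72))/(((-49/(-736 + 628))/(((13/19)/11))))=0.03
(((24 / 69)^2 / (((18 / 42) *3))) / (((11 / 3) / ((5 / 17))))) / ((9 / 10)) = 22400/2670921 = 0.01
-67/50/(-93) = 67/4650 = 0.01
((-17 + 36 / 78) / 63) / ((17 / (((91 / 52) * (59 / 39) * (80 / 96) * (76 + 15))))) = -443975/143208 = -3.10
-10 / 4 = -5/2 = -2.50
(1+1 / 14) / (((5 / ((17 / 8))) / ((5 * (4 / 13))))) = 0.70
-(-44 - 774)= 818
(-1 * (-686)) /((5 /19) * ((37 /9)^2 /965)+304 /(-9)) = -203760522/10031543 = -20.31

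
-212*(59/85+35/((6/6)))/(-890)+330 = 12803854/37825 = 338.50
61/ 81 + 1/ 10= 691/810 = 0.85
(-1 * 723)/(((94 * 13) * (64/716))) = -129417/19552 = -6.62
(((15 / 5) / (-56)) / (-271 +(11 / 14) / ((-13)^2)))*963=162747/854900 = 0.19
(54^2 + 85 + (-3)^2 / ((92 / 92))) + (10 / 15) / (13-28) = 135448/45 = 3009.96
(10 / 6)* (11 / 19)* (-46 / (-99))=230/513 = 0.45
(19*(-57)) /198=-361/66 = -5.47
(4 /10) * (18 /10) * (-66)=-1188/25 = -47.52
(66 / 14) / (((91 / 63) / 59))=17523/91 = 192.56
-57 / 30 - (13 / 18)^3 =-66389/29160 = -2.28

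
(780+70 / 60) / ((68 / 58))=135923/204 = 666.29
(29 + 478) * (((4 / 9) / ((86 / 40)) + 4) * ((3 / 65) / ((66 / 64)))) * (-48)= -985088/215 = -4581.80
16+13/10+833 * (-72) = -599587/10 = -59958.70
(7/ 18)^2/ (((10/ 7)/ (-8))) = -343/405 = -0.85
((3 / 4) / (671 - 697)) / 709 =-3/73736 = 0.00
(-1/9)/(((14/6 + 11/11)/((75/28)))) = -5/56 = -0.09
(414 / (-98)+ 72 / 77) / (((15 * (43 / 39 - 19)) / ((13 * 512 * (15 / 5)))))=230121216/940555 = 244.67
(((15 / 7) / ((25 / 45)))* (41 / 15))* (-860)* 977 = -62008236/7 = -8858319.43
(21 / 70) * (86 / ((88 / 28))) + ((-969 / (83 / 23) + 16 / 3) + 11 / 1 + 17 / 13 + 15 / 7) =-599506403/2492490 = -240.53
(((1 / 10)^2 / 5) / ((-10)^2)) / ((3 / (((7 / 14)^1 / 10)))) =1/3000000 = 0.00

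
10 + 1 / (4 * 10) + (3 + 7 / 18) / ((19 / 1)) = 69791/6840 = 10.20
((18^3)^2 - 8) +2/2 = 34012217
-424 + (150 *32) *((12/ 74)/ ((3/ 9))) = 1911.14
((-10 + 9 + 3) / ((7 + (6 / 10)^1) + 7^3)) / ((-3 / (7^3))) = -3430/5259 = -0.65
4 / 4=1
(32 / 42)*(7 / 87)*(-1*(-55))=3.37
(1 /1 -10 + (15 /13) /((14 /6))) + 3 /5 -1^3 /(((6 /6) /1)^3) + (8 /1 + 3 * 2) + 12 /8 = 6001/910 = 6.59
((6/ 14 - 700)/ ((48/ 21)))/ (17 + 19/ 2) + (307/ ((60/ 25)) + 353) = 597035/1272 = 469.37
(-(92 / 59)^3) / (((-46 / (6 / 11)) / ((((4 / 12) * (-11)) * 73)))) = -2471488/205379 = -12.03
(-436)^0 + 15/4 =19/4 = 4.75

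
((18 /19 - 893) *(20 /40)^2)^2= 287268601/5776 = 49734.87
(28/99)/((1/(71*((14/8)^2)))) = 24353/396 = 61.50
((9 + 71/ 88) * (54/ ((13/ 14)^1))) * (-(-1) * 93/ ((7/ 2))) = 2166993/143 = 15153.80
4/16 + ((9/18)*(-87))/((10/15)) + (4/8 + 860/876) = -27821/438 = -63.52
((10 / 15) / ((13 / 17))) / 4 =17/78 = 0.22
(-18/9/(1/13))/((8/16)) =-52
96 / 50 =48/25 = 1.92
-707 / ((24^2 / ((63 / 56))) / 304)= -13433/32 = -419.78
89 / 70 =1.27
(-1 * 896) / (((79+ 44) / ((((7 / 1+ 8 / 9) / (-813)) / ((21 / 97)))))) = 881536/2699973 = 0.33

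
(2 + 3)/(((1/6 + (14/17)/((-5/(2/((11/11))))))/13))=-33150/83 = -399.40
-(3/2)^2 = -9/4 = -2.25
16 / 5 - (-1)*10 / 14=3.91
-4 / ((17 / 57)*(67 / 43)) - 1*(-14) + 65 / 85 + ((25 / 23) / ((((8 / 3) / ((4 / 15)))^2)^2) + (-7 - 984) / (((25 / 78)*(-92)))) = 416690427/10478800 = 39.77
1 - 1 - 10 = -10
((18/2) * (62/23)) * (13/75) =2418/575 = 4.21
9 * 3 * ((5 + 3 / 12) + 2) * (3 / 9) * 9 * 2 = 2349/2 = 1174.50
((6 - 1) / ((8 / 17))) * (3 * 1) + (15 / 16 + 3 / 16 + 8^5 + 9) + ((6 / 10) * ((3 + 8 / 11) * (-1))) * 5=360787/11 = 32798.82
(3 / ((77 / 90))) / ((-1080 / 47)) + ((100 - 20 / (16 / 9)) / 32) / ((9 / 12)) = 26207/7392 = 3.55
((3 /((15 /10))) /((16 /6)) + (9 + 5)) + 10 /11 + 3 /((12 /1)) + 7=22.91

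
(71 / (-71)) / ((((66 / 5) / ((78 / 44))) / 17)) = -1105/484 = -2.28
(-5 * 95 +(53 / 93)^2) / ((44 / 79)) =-162165907/190278 = -852.26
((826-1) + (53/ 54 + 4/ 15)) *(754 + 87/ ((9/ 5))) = 536970409/810 = 662926.43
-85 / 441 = -0.19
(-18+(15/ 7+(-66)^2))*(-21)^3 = -40194063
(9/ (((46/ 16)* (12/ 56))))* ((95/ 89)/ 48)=665/2047 = 0.32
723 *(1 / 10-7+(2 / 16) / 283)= -56468469/11320 = -4988.38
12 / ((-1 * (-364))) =3/91 = 0.03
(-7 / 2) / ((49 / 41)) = -41/14 = -2.93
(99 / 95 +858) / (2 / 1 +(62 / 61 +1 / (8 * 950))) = 398251920/1398461 = 284.78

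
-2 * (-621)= 1242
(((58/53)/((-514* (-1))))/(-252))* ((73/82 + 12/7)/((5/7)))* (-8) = 8671/35183043 = 0.00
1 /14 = 0.07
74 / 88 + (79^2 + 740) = 307201/44 = 6981.84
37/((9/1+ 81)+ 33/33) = 37/91 = 0.41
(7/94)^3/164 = 343/136215776 = 0.00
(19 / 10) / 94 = 19/940 = 0.02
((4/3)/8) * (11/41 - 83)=-1696/123 = -13.79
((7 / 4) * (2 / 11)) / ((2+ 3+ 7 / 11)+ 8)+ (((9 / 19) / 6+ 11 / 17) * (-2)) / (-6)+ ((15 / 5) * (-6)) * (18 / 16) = -968257/48450 = -19.98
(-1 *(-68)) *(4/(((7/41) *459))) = 656/189 = 3.47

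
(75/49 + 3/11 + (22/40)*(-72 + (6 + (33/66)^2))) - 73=-4629327/43120 = -107.36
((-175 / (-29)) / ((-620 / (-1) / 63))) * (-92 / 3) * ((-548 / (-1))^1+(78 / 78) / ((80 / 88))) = -18565071/1798 = -10325.40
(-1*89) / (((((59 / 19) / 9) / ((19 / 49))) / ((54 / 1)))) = -15614694/2891 = -5401.14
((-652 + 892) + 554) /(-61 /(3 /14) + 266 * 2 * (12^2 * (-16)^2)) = 1191/29417045 = 0.00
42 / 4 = 21/2 = 10.50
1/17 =0.06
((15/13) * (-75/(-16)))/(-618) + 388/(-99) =-3.93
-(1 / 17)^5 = -1/1419857 = 0.00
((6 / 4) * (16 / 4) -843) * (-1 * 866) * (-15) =-10872630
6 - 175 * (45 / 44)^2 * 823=-291639009/1936 = -150639.98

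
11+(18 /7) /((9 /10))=97/7 = 13.86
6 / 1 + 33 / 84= 179/28 = 6.39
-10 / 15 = -2/3 = -0.67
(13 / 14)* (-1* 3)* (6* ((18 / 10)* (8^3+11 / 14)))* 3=-22678461/490 = -46282.57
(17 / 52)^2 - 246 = -664895/2704 = -245.89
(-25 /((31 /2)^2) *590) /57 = -59000/54777 = -1.08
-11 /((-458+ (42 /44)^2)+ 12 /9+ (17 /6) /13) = 207636/8598727 = 0.02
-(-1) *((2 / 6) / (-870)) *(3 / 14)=-1/12180 = 0.00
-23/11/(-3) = 23/33 = 0.70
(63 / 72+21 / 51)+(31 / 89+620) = 7524271/12104 = 621.64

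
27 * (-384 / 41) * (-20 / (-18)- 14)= 133632/41 = 3259.32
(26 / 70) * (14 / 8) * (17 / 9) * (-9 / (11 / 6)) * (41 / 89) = -27183/9790 = -2.78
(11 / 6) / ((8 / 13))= 143/48 = 2.98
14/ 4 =7/2 = 3.50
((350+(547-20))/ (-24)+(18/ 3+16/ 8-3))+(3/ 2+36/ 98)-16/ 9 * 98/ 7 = -192499/3528 = -54.56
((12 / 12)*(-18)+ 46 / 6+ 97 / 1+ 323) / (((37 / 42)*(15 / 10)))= 34412/111 = 310.02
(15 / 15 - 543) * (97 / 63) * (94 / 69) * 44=-217446064/4347 = -50022.10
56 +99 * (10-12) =-142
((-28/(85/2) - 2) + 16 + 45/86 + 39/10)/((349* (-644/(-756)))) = 76221/1275595 = 0.06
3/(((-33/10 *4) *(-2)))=5/44 = 0.11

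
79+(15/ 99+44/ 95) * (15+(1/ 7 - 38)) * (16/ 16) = 285067/4389 = 64.95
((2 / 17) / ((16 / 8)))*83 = 83/17 = 4.88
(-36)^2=1296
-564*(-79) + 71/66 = 2940767/66 = 44557.08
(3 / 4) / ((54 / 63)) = 7/8 = 0.88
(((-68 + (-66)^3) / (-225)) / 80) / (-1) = -15.98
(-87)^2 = 7569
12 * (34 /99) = 136/33 = 4.12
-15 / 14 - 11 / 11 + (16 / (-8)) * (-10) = 251/14 = 17.93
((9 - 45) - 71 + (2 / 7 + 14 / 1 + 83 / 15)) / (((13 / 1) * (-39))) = 9154/53235 = 0.17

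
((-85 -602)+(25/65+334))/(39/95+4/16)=-1741920/3263 = -533.84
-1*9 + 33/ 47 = -8.30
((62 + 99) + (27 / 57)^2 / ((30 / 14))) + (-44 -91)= 47119/1805 = 26.10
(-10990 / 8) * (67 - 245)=489055/2 = 244527.50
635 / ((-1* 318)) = -635/318 = -2.00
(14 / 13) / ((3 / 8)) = 112/39 = 2.87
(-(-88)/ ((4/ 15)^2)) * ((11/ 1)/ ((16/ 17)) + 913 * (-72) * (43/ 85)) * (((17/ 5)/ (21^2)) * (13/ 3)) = -923585377/672 = -1374383.00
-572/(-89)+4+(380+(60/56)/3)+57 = 557939/1246 = 447.78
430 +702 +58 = 1190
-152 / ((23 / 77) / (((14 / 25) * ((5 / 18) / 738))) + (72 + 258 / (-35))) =-0.10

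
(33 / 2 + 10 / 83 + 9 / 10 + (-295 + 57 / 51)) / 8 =-1949733/56440 = -34.55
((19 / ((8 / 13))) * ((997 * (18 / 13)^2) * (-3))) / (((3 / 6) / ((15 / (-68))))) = 69047235/884 = 78107.73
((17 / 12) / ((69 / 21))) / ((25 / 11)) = 1309/6900 = 0.19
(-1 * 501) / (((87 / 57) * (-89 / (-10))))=-95190/2581 = -36.88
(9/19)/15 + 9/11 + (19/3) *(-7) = -136321/3135 = -43.48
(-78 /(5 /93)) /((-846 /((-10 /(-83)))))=806/3901 = 0.21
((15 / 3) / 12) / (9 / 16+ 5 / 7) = 140/429 = 0.33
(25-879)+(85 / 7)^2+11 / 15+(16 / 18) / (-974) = -757932716/1073835 = -705.82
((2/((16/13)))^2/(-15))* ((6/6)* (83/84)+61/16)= -0.85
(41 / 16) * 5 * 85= 17425/16 = 1089.06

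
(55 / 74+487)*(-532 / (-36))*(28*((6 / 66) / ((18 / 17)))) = 17327.75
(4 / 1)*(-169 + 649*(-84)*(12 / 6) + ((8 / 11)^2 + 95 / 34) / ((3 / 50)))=-898050128/2057 = -436582.46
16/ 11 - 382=-4186/11 = -380.55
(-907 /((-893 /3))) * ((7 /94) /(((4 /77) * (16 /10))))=7333095/2686144 = 2.73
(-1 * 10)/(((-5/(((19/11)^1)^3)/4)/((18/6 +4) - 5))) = 109744/1331 = 82.45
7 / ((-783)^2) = 7/613089 = 0.00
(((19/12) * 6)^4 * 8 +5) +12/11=1433665/22 = 65166.59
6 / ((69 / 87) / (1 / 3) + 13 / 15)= 1305/706 = 1.85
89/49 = 1.82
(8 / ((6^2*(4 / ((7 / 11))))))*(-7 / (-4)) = 49/792 = 0.06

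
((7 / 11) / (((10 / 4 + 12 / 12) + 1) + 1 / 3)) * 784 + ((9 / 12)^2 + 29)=677735/5104 = 132.79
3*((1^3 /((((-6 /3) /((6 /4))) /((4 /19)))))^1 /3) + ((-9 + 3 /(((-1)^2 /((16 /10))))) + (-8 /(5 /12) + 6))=-1668/95 = -17.56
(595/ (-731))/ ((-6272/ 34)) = 85/19264 = 0.00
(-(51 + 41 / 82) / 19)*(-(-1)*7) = -721/38 = -18.97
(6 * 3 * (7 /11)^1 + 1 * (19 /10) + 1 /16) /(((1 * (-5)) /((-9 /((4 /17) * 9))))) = 200719/17600 = 11.40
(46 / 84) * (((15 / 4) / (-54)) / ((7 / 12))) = -115/1764 = -0.07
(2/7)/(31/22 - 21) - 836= -2522256/3017 = -836.01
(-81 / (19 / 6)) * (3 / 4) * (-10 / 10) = 729/38 = 19.18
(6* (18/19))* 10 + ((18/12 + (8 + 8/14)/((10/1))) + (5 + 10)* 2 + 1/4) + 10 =52907/532 = 99.45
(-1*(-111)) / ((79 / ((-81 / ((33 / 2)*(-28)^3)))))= 2997/9538144 = 0.00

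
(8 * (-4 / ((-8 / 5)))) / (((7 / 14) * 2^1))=20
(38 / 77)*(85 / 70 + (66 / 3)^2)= 129067/539 = 239.46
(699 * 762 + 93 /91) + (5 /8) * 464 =48496541/91 = 532929.02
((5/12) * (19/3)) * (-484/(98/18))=-11495/49 = -234.59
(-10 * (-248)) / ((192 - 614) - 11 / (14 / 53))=-34720/6491 = -5.35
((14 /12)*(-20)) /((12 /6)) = -35/3 = -11.67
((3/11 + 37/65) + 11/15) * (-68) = -107.12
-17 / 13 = -1.31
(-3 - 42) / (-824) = 45/824 = 0.05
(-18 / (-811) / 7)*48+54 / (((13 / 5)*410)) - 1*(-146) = 442386577/3025841 = 146.20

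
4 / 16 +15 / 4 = 4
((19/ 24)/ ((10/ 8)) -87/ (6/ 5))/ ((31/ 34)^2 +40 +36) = -1246168/1332255 = -0.94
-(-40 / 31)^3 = 64000/29791 = 2.15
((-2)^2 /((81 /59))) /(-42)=-118/1701 = -0.07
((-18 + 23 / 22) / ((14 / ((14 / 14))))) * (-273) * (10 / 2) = 72735/44 = 1653.07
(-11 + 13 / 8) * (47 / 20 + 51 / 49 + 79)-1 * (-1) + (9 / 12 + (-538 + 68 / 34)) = -2048849/1568 = -1306.66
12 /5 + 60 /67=1104/335 = 3.30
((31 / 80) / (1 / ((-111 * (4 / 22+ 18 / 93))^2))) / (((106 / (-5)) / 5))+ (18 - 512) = -129750442/198803 = -652.66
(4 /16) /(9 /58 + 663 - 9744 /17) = 493/177438 = 0.00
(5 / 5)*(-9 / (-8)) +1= 17/8 = 2.12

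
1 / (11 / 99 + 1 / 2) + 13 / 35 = 773/385 = 2.01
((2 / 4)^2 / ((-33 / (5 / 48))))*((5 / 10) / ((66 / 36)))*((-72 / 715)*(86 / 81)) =43/1868724 = 0.00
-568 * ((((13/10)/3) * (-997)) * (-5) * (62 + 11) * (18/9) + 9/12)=-537416182/3 = -179138727.33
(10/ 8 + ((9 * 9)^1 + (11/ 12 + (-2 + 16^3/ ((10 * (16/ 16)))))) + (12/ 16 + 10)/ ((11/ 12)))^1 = 165823/330 = 502.49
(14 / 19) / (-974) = -7/9253 = 0.00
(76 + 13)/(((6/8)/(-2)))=-712/3 = -237.33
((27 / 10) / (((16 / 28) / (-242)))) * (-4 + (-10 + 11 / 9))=58443/4 = 14610.75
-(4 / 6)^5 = -32/243 = -0.13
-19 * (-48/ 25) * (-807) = -735984/25 = -29439.36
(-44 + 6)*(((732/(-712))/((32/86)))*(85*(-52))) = -165209655/356 = -464072.06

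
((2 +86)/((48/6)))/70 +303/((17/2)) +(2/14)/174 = 1853447/51765 = 35.81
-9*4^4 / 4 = -576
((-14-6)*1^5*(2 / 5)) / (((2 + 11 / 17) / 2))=-272/45 = -6.04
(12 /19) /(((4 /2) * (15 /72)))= 144/95 = 1.52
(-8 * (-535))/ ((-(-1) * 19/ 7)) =29960/19 = 1576.84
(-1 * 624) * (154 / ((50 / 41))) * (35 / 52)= -265188/5 = -53037.60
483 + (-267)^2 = 71772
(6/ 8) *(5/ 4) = 0.94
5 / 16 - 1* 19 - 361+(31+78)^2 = 11501.31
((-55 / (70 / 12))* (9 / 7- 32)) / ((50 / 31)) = 43989/245 = 179.55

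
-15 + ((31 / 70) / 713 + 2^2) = -17709/1610 = -11.00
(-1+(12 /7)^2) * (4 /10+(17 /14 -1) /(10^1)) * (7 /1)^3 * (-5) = -5605/4 = -1401.25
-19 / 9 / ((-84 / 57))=361/252 = 1.43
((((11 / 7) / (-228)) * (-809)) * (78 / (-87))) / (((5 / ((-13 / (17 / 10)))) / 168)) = 12031448/9367 = 1284.45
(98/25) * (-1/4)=-49/50 = -0.98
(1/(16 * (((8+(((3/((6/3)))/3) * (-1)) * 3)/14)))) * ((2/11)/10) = 7/2860 = 0.00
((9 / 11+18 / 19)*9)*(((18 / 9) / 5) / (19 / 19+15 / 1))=3321/8360 = 0.40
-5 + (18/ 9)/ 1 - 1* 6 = -9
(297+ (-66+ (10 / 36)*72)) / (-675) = -251/675 = -0.37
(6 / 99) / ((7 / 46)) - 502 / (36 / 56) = -540880/693 = -780.49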